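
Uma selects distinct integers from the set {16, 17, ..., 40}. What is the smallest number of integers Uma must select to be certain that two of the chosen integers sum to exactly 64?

18

Group the elements by complementary pair {x, 64−x}: {24,40}, {25,39}, {26,38}, …, giving 8 two-element pairs, the single value 32 (it cannot pair with itself since the integers are distinct), and 8 integers whose partner 64−x falls outside [16,40].
Treating each of those 17 groups as a pigeonhole, one can pick one integer per group — 17 integers — with no two summing to 64.
The 18th integer lands in an occupied pair, forcing a sum of 64.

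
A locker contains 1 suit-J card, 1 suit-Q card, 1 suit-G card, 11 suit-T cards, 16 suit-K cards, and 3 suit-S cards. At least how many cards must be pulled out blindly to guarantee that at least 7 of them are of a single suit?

The 6 suits are the holes; the cards drawn are the pigeons.
To avoid 7 of any one suit, the worst case takes at most 6 of each suit, or every card of a suit that has fewer than 6.
That gives 1 + 1 + 1 + 6 + 6 + 3 = 18 cards with no suit reaching 7.
The next card forces some suit to 7, so 18 + 1 = 19.

19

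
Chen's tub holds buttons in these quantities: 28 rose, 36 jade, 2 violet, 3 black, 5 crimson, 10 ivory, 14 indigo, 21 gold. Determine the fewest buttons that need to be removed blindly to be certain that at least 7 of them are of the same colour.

By pigeonhole, the 8 colours are the holes; the buttons drawn are the pigeons.
To avoid 7 of any one colour, the worst case takes at most 6 of each colour, or every button of a colour that has fewer than 6.
That gives 6 + 6 + 2 + 3 + 5 + 6 + 6 + 6 = 40 buttons with no colour reaching 7.
The next button forces some colour to 7, so 40 + 1 = 41.

41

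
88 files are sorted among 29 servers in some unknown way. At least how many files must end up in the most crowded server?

Pigeonhole: the 29 servers are the holes and the 88 files are the pigeons.
If every server held at most 3 files, the total would be at most 29 × 3 = 87, which is less than 88.
So some server holds at least ⌈88/29⌉ = 4 files.

4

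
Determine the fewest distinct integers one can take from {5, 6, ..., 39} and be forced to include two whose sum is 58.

A set avoiding the sum 58 can contain at most one of each pair {x, 58−x}, plus the 15 elements whose complement lies outside the range or equal to its own complement.
The integers 5, …, 29 (25 of them) are such a set: any two sum to at least 5+6 = 11 and at most 28+29 = 57 < 58.
By pigeonhole, any 26th integer completes one of the 10 pairs, so 26 choices force a sum of 58.

26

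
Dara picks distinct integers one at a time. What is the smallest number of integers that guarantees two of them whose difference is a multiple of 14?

15

Integers whose pairwise differences are multiples of 14 are exactly those sharing a remainder mod 14. The 14 residue classes mod 14 are the pigeonholes.
With 14 integers one could put 1 in each residue class and have no class reach 2.
The 15th integer pushes some class to 2, so 14·1 + 1 = 15.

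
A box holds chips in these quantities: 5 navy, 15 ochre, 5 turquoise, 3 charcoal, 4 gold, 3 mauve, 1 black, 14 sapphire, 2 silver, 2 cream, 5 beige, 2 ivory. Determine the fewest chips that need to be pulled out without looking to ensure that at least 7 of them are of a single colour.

45

Pigeonhole: the 12 colours are the holes; the chips drawn are the pigeons.
To avoid 7 of any one colour, the worst case takes at most 6 of each colour, or every chip of a colour that has fewer than 6.
That gives 5 + 6 + 5 + 3 + 4 + 3 + 1 + 6 + 2 + 2 + 5 + 2 = 44 chips with no colour reaching 7.
The next chip forces some colour to 7, so 44 + 1 = 45.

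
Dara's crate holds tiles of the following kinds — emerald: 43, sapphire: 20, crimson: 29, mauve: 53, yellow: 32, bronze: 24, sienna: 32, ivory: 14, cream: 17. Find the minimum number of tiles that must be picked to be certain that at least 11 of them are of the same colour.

The 9 colours are the holes; the tiles drawn are the pigeons.
To avoid 11 of any one colour, the worst case takes at most 10 of each colour.
That gives 10 + 10 + 10 + 10 + 10 + 10 + 10 + 10 + 10 = 90 tiles with no colour reaching 11.
The next tile forces some colour to 11, so 90 + 1 = 91.

91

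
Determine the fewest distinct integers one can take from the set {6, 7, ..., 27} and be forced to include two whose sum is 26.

Two chosen integers sum to 26 exactly when both halves of some pair {x, 26−x} with 6 ≤ x ≤ 26−x ≤ 20 are chosen — 7 such pairs.
The remaining 8 elements (those with no distinct partner in range) can never complete a 26-sum, so the worst case takes all of them and one from each pair: 8 + 7 = 15.
By pigeonhole, the 16th integer has to be the second member of some pair, so 15 + 1 = 16.

16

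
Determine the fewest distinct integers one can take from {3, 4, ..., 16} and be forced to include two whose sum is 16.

Two chosen integers sum to 16 exactly when both halves of some pair {x, 16−x} with 3 ≤ x ≤ 16−x ≤ 13 are chosen — 5 such pairs.
The remaining 4 elements (those with no distinct partner in range) can never complete a 16-sum, so the worst case takes all of them and one from each pair: 4 + 5 = 9.
The 10th integer has to be the second member of some pair, so 9 + 1 = 10.

10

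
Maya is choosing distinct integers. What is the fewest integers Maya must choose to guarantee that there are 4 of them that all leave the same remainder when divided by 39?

By the pigeonhole principle, the 39 residue classes mod 39 are the pigeonholes.
With 117 integers one could put 3 in each residue class and have no class reach 4.
The 118th integer pushes some class to 4, so 39·3 + 1 = 118.

118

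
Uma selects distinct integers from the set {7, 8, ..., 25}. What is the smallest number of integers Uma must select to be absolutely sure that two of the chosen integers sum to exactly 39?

14

Group the elements by complementary pair {x, 39−x}: {14,25}, {15,24}, {16,23}, …, giving 6 two-element pairs and 7 integers whose partner 39−x falls outside [7,25].
By the pigeonhole principle, treating each of those 13 groups as a pigeonhole, one can pick one integer per group — 13 integers — with no two summing to 39.
The 14th integer lands in an occupied pair, forcing a sum of 39.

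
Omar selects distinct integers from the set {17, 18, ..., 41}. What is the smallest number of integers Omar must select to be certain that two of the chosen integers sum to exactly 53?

16

Group the elements by complementary pair {x, 53−x}: {17,36}, {18,35}, {19,34}, …, giving 10 two-element pairs and 5 integers whose partner 53−x falls outside [17,41].
Pigeonhole: treating each of those 15 groups as a pigeonhole, one can pick one integer per group — 15 integers — with no two summing to 53.
The 16th integer lands in an occupied pair, forcing a sum of 53.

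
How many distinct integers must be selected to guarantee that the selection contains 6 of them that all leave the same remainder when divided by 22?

The 22 residue classes mod 22 are the pigeonholes.
With 110 integers one could put 5 in each residue class and have no class reach 6.
The 111th integer pushes some class to 6, so 22·5 + 1 = 111.

111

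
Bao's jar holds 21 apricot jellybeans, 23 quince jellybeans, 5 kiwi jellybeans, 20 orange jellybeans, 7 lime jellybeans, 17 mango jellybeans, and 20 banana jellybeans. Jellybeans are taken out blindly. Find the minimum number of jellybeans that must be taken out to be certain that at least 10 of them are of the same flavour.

The 7 flavours are the holes; the jellybeans drawn are the pigeons.
To avoid 10 of any one flavour, the worst case takes at most 9 of each flavour, or every jellybean of a flavour that has fewer than 9.
That gives 9 + 9 + 5 + 9 + 7 + 9 + 9 = 57 jellybeans with no flavour reaching 10.
The next jellybean forces some flavour to 10, so 57 + 1 = 58.

58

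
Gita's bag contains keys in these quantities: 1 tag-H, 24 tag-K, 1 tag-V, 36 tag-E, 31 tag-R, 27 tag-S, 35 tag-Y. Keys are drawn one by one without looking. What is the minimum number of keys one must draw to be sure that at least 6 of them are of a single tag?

28

The 7 tags are the holes; the keys drawn are the pigeons.
To avoid 6 of any one tag, the worst case takes at most 5 of each tag, or every key of a tag that has fewer than 5.
That gives 1 + 5 + 1 + 5 + 5 + 5 + 5 = 27 keys with no tag reaching 6.
The next key forces some tag to 6, so 27 + 1 = 28.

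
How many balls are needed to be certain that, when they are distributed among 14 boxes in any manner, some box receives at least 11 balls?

With 140 balls one could put exactly 10 in each of the 14 boxes, and no box would reach 11.
One more ball must land in a box that already has 10, giving it 11.
So 14 × 10 + 1 = 141 balls are required.

141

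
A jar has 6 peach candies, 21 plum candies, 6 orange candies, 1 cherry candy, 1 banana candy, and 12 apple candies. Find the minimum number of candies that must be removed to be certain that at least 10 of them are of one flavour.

The 6 flavours are the holes; the candies drawn are the pigeons.
To avoid 10 of any one flavour, the worst case takes at most 9 of each flavour, or every candy of a flavour that has fewer than 9.
That gives 6 + 9 + 6 + 1 + 1 + 9 = 32 candies with no flavour reaching 10.
The next candy forces some flavour to 10, so 32 + 1 = 33.

33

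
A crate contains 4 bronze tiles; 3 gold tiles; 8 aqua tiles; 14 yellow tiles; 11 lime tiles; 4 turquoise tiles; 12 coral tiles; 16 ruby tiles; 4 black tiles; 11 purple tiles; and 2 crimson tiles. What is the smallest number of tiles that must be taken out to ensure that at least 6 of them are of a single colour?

An adversary could hand out at most 5 tiles per colour (5 colours run out sooner): 4 + 3 + 5 + 5 + 5 + 4 + 5 + 5 + 4 + 5 + 2 = 47 tiles and still no colour has 6.
One more tile lands in a colour already at 5, so 48 draws are enough and 47 are not.

48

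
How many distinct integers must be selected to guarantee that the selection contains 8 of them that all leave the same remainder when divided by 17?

By the pigeonhole principle, the 17 residue classes mod 17 are the pigeonholes.
With 119 integers one could put 7 in each residue class and have no class reach 8.
The 120th integer pushes some class to 8, so 17·7 + 1 = 120.

120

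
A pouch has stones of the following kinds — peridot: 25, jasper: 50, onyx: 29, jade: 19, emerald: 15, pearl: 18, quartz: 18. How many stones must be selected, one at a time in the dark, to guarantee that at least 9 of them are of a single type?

57

An adversary could hand out at most 8 stones per type: 8 + 8 + 8 + 8 + 8 + 8 + 8 = 56 stones and still no type has 9.
One more stone lands in a type already at 8, so 57 draws are enough and 56 are not.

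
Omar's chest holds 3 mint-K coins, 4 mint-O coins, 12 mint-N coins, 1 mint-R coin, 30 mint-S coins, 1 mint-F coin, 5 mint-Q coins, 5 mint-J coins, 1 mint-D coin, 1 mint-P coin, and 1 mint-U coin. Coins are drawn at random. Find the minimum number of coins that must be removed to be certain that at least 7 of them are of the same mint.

35

Pigeonhole: the 11 mints are the holes; the coins drawn are the pigeons.
To avoid 7 of any one mint, the worst case takes at most 6 of each mint, or every coin of a mint that has fewer than 6.
That gives 3 + 4 + 6 + 1 + 6 + 1 + 5 + 5 + 1 + 1 + 1 = 34 coins with no mint reaching 7.
The next coin forces some mint to 7, so 34 + 1 = 35.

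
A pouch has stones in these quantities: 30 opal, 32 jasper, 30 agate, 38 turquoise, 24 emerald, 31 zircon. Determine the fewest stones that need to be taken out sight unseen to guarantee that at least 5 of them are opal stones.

In the worst case for collecting opal stones, every non-opal stone comes out first.
There are 32 + 30 + 38 + 24 + 31 = 155 non-opal stones altogether.
After those, each further stone must be opal, so 155 + 5 = 160 draws guarantee 5 opal stones.

160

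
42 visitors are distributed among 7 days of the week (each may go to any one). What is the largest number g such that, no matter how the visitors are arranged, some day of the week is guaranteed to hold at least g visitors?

By pigeonhole, the 7 days of the week are the holes and the 42 visitors are the pigeons.
If every day of the week held at most 5 visitors, the total would be at most 7 × 5 = 35, which is less than 42.
So some day of the week holds at least ⌈42/7⌉ = 6 visitors.

6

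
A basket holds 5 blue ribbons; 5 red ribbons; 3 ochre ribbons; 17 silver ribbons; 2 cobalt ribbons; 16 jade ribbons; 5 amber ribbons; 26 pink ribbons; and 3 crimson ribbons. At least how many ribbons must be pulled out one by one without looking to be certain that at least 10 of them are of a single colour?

By the pigeonhole principle, put each drawn ribbon into a box by colour. The largest draw with every box below 10 takes min(count, 9) from each colour; colours with fewer than 9 contribute all they have.
Σ min(cᵢ, 9) = 5 + 5 + 3 + 9 + 2 + 9 + 5 + 9 + 3 = 50.
Draw number 50 + 1 = 51 must push one box to 10.

51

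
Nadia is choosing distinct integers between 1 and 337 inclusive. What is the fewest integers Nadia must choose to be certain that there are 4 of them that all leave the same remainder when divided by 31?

Pigeonhole: the 31 residue classes mod 31 are the pigeonholes.
With 93 integers one could put 3 in each residue class and have no class reach 4.
The 94th integer pushes some class to 4, so 31·3 + 1 = 94.

94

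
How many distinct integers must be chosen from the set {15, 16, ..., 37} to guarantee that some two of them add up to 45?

16

Two chosen integers sum to 45 exactly when both halves of some pair {x, 45−x} with 15 ≤ x ≤ 45−x ≤ 30 are chosen — 8 such pairs.
The remaining 7 elements (those with no distinct partner in range) can never complete a 45-sum, so the worst case takes all of them and one from each pair: 7 + 8 = 15.
By pigeonhole, the 16th integer has to be the second member of some pair, so 15 + 1 = 16.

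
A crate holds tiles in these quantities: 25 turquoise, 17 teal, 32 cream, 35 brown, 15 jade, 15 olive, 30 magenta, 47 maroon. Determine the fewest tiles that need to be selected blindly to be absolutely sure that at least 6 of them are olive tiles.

In the worst case for collecting olive tiles, every non-olive tile comes out first.
There are 25 + 17 + 32 + 35 + 15 + 30 + 47 = 201 non-olive tiles altogether.
After those, each further tile must be olive, so 201 + 6 = 207 draws guarantee 6 olive tiles.

207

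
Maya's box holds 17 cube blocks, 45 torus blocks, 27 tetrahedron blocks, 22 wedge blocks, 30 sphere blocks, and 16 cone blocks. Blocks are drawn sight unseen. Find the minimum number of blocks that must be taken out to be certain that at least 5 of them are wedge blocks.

140

In the worst case for collecting wedge blocks, every non-wedge block comes out first.
There are 17 + 45 + 27 + 30 + 16 = 135 non-wedge blocks altogether.
After those, each further block must be wedge, so 135 + 5 = 140 draws guarantee 5 wedge blocks.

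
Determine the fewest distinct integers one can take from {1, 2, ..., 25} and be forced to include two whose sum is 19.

17

Group the elements by complementary pair {x, 19−x}: {1,18}, {2,17}, {3,16}, …, giving 9 two-element pairs and 7 integers whose partner 19−x falls outside [1,25].
By the pigeonhole principle, treating each of those 16 groups as a pigeonhole, one can pick one integer per group — 16 integers — with no two summing to 19.
The 17th integer lands in an occupied pair, forcing a sum of 19.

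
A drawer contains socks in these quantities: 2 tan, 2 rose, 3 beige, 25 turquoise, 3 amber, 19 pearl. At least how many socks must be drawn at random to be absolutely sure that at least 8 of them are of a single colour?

25

By pigeonhole, put each drawn sock into a box by colour. The largest draw with every box below 8 takes min(count, 7) from each colour; colours with fewer than 7 contribute all they have.
Σ min(cᵢ, 7) = 2 + 2 + 3 + 7 + 3 + 7 = 24.
Draw number 24 + 1 = 25 must push one box to 8.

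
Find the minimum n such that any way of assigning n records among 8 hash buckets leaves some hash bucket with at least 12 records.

With 88 records one could put exactly 11 in each of the 8 hash buckets, and no hash bucket would reach 12.
By pigeonhole, one more record must land in a hash bucket that already has 11, giving it 12.
So 8 × 11 + 1 = 89 records are required.

89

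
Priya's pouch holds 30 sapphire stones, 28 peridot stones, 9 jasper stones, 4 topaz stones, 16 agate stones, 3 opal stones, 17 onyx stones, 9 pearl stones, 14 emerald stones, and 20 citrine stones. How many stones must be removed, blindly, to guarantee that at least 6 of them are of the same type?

48

An adversary could hand out at most 5 stones per type (topaz, opal run out sooner): 5 + 5 + 5 + 4 + 5 + 3 + 5 + 5 + 5 + 5 = 47 stones and still no type has 6.
Pigeonhole: one more stone lands in a type already at 5, so 48 draws are enough and 47 are not.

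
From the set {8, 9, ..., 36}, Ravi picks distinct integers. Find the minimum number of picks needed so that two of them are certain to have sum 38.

A set avoiding the sum 38 can contain at most one of each pair {x, 38−x}, plus the 7 elements whose complement lies outside the range or equal to its own complement.
The integers 19, …, 36 (18 of them) are such a set: any two sum to at least 19+20 = 39 > 38.
Pigeonhole: any 19th integer completes one of the 11 pairs, so 19 choices force a sum of 38.

19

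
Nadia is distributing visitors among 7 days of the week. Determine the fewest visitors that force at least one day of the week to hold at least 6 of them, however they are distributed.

With 35 visitors one could put exactly 5 in each of the 7 days of the week, and no day of the week would reach 6.
Pigeonhole: one more visitor must land in a day of the week that already has 5, giving it 6.
So 7 × 5 + 1 = 36 visitors are required.

36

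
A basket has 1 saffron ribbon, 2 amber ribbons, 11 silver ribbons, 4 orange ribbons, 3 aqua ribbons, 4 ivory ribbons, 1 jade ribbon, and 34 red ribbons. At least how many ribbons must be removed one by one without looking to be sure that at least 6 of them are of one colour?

The 8 colours are the holes; the ribbons drawn are the pigeons.
To avoid 6 of any one colour, the worst case takes at most 5 of each colour, or every ribbon of a colour that has fewer than 5.
That gives 1 + 2 + 5 + 4 + 3 + 4 + 1 + 5 = 25 ribbons with no colour reaching 6.
The next ribbon forces some colour to 6, so 25 + 1 = 26.

26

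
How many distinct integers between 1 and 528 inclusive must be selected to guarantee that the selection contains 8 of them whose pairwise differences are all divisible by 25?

176

Integers whose pairwise differences are multiples of 25 are exactly those sharing a remainder mod 25. The 25 residue classes mod 25 are the pigeonholes.
With 175 integers one could put 7 in each residue class and have no class reach 8.
The 176th integer pushes some class to 8, so 25·7 + 1 = 176.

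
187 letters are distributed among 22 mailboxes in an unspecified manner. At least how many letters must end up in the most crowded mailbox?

9

The 22 mailboxes are the holes and the 187 letters are the pigeons.
If every mailbox held at most 8 letters, the total would be at most 22 × 8 = 176, which is less than 187.
So some mailbox holds at least ⌈187/22⌉ = 9 letters.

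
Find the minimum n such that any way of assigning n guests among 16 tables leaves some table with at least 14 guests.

With 208 guests one could put exactly 13 in each of the 16 tables, and no table would reach 14.
Pigeonhole: one more guest must land in a table that already has 13, giving it 14.
So 16 × 13 + 1 = 209 guests are required.

209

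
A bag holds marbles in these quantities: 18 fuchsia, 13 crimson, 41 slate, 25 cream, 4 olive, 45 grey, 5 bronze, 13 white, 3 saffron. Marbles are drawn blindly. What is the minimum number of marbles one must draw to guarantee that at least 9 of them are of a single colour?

61

An adversary could hand out at most 8 marbles per colour (olive, bronze, saffron run out sooner): 8 + 8 + 8 + 8 + 4 + 8 + 5 + 8 + 3 = 60 marbles and still no colour has 9.
One more marble lands in a colour already at 8, so 61 draws are enough and 60 are not.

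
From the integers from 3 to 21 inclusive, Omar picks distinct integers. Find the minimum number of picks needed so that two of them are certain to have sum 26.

12

A set avoiding the sum 26 can contain at most one of each pair {x, 26−x}, plus the 3 elements whose complement lies outside the range or equal to its own complement.
The integers 3, …, 13 (11 of them) are such a set: any two sum to at least 3+4 = 7 and at most 12+13 = 25 < 26.
By the pigeonhole principle, any 12th integer completes one of the 8 pairs, so 12 choices force a sum of 26.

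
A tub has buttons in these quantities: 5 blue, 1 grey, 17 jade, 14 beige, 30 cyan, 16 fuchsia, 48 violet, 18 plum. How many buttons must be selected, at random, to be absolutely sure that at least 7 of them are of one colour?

The 8 colours are the holes; the buttons drawn are the pigeons.
To avoid 7 of any one colour, the worst case takes at most 6 of each colour, or every button of a colour that has fewer than 6.
That gives 5 + 1 + 6 + 6 + 6 + 6 + 6 + 6 = 42 buttons with no colour reaching 7.
The next button forces some colour to 7, so 42 + 1 = 43.

43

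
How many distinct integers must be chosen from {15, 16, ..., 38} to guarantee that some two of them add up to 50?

Two chosen integers sum to 50 exactly when both halves of some pair {x, 50−x} with 15 ≤ x ≤ 50−x ≤ 35 are chosen — 10 such pairs.
The remaining 4 elements (those with no distinct partner in range) can never complete a 50-sum, so the worst case takes all of them and one from each pair: 4 + 10 = 14.
By the pigeonhole principle, the 15th integer has to be the second member of some pair, so 14 + 1 = 15.

15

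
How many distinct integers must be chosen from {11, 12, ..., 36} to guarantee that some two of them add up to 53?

A set avoiding the sum 53 can contain at most one of each pair {x, 53−x}, plus the 6 elements whose complement lies outside the range.
The integers 11, …, 26 (16 of them) are such a set: any two sum to at least 11+12 = 23 and at most 25+26 = 51 < 53.
Any 17th integer completes one of the 10 pairs, so 17 choices force a sum of 53.

17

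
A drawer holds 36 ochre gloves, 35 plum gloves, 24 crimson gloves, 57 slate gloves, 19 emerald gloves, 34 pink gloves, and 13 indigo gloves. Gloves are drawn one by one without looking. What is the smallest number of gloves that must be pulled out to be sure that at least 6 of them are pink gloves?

In the worst case for collecting pink gloves, every non-pink glove comes out first.
There are 36 + 35 + 24 + 57 + 19 + 13 = 184 non-pink gloves altogether.
After those, each further glove must be pink, so 184 + 6 = 190 draws guarantee 6 pink gloves.

190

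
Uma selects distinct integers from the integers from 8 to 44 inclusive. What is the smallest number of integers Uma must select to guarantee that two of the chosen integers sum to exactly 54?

21

A set avoiding the sum 54 can contain at most one of each pair {x, 54−x}, plus the 3 elements whose complement lies outside the range or equal to its own complement.
The integers 8, …, 27 (20 of them) are such a set: any two sum to at least 8+9 = 17 and at most 26+27 = 53 < 54.
Any 21st integer completes one of the 17 pairs, so 21 choices force a sum of 54.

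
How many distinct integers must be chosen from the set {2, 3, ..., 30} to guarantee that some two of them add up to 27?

18

A set avoiding the sum 27 can contain at most one of each pair {x, 27−x}, plus the 5 elements whose complement lies outside the range.
The integers 14, …, 30 (17 of them) are such a set: any two sum to at least 14+15 = 29 > 27.
Any 18th integer completes one of the 12 pairs, so 18 choices force a sum of 27.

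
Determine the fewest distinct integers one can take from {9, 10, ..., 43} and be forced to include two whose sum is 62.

24

Two chosen integers sum to 62 exactly when both halves of some pair {x, 62−x} with 19 ≤ x ≤ 62−x ≤ 43 are chosen — 12 such pairs.
The remaining 11 elements (those with no distinct partner in range) can never complete a 62-sum, so the worst case takes all of them and one from each pair: 11 + 12 = 23.
The 24th integer has to be the second member of some pair, so 23 + 1 = 24.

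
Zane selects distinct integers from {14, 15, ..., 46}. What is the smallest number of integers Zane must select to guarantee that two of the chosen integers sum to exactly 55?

Group the elements by complementary pair {x, 55−x}: {14,41}, {15,40}, {16,39}, …, giving 14 two-element pairs and 5 integers whose partner 55−x falls outside [14,46].
Pigeonhole: treating each of those 19 groups as a pigeonhole, one can pick one integer per group — 19 integers — with no two summing to 55.
The 20th integer lands in an occupied pair, forcing a sum of 55.

20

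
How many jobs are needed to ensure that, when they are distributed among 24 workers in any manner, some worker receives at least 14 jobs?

With 312 jobs one could put exactly 13 in each of the 24 workers, and no worker would reach 14.
One more job must land in a worker that already has 13, giving it 14.
So 24 × 13 + 1 = 313 jobs are required.

313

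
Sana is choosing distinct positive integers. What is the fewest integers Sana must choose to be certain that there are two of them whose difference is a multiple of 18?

19

Integers whose pairwise differences are multiples of 18 are exactly those sharing a remainder mod 18. By the pigeonhole principle, the 18 residue classes mod 18 are the pigeonholes.
With 18 integers one could put 1 in each residue class and have no class reach 2.
The 19th integer pushes some class to 2, so 18·1 + 1 = 19.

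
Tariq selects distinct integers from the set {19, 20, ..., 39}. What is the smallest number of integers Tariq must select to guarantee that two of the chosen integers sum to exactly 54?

14

Group the elements by complementary pair {x, 54−x}: {19,35}, {20,34}, {21,33}, …, giving 8 two-element pairs, the single value 27 (it cannot pair with itself since the integers are distinct), and 4 integers whose partner 54−x falls outside [19,39].
Treating each of those 13 groups as a pigeonhole, one can pick one integer per group — 13 integers — with no two summing to 54.
The 14th integer lands in an occupied pair, forcing a sum of 54.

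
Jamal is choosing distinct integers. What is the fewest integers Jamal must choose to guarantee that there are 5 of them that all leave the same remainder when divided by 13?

53

By pigeonhole, the 13 residue classes mod 13 are the pigeonholes.
With 52 integers one could put 4 in each residue class and have no class reach 5.
The 53rd integer pushes some class to 5, so 13·4 + 1 = 53.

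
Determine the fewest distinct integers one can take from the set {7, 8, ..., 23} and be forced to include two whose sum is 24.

13

A set avoiding the sum 24 can contain at most one of each pair {x, 24−x}, plus the 7 elements whose complement lies outside the range or equal to its own complement.
The integers 12, …, 23 (12 of them) are such a set: any two sum to at least 12+13 = 25 > 24.
Any 13th integer completes one of the 5 pairs, so 13 choices force a sum of 24.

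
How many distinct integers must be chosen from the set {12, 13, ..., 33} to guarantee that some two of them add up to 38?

A set avoiding the sum 38 can contain at most one of each pair {x, 38−x}, plus the 8 elements whose complement lies outside the range or equal to its own complement.
The integers 19, …, 33 (15 of them) are such a set: any two sum to at least 19+20 = 39 > 38.
By the pigeonhole principle, any 16th integer completes one of the 7 pairs, so 16 choices force a sum of 38.

16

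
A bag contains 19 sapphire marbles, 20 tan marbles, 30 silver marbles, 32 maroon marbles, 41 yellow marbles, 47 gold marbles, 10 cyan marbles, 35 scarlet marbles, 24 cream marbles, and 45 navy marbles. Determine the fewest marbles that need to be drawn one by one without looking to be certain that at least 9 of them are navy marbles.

In the worst case for collecting navy marbles, every non-navy marble comes out first.
There are 19 + 20 + 30 + 32 + 41 + 47 + 10 + 35 + 24 = 258 non-navy marbles altogether.
After those, each further marble must be navy, so 258 + 9 = 267 draws guarantee 9 navy marbles.

267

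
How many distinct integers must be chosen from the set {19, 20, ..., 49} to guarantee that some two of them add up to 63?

19

Two chosen integers sum to 63 exactly when both halves of some pair {x, 63−x} with 19 ≤ x ≤ 63−x ≤ 44 are chosen — 13 such pairs.
The remaining 5 elements (those with no distinct partner in range) can never complete a 63-sum, so the worst case takes all of them and one from each pair: 5 + 13 = 18.
The 19th integer has to be the second member of some pair, so 18 + 1 = 19.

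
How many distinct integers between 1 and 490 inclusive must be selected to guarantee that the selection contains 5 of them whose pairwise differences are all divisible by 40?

Integers whose pairwise differences are multiples of 40 are exactly those sharing a remainder mod 40. The 40 residue classes mod 40 are the pigeonholes.
With 160 integers one could put 4 in each residue class and have no class reach 5.
The 161st integer pushes some class to 5, so 40·4 + 1 = 161.

161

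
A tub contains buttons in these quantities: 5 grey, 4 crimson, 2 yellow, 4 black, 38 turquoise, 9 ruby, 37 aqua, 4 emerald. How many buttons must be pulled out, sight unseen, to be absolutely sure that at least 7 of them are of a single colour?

Pigeonhole: put each drawn button into a box by colour. The largest draw with every box below 7 takes min(count, 6) from each colour; colours with fewer than 6 contribute all they have.
Σ min(cᵢ, 6) = 5 + 4 + 2 + 4 + 6 + 6 + 6 + 4 = 37.
Draw number 37 + 1 = 38 must push one box to 7.

38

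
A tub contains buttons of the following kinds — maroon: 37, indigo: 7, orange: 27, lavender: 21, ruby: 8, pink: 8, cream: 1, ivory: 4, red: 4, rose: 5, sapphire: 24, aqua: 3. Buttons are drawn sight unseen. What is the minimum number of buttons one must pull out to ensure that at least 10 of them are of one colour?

77

By the pigeonhole principle, the 12 colours are the holes; the buttons drawn are the pigeons.
To avoid 10 of any one colour, the worst case takes at most 9 of each colour, or every button of a colour that has fewer than 9.
That gives 9 + 7 + 9 + 9 + 8 + 8 + 1 + 4 + 4 + 5 + 9 + 3 = 76 buttons with no colour reaching 10.
The next button forces some colour to 10, so 76 + 1 = 77.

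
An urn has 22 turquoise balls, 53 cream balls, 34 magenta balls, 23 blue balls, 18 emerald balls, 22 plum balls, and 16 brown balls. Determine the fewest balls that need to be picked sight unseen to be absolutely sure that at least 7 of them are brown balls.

179

In the worst case for collecting brown balls, every non-brown ball comes out first.
There are 22 + 53 + 34 + 23 + 18 + 22 = 172 non-brown balls altogether.
After those, each further ball must be brown, so 172 + 7 = 179 draws guarantee 7 brown balls.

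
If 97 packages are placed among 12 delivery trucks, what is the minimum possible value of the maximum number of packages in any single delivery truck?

By the pigeonhole principle, the 12 delivery trucks are the holes and the 97 packages are the pigeons.
If every delivery truck held at most 8 packages, the total would be at most 12 × 8 = 96, which is less than 97.
So some delivery truck holds at least ⌈97/12⌉ = 9 packages.

9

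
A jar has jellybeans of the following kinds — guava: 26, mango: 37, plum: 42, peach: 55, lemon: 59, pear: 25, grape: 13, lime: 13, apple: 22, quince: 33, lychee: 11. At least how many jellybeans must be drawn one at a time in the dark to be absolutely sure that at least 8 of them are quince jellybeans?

In the worst case for collecting quince jellybeans, every non-quince jellybean comes out first.
There are 26 + 37 + 42 + 55 + 59 + 25 + 13 + 13 + 22 + 11 = 303 non-quince jellybeans altogether.
After those, each further jellybean must be quince, so 303 + 8 = 311 draws guarantee 8 quince jellybeans.

311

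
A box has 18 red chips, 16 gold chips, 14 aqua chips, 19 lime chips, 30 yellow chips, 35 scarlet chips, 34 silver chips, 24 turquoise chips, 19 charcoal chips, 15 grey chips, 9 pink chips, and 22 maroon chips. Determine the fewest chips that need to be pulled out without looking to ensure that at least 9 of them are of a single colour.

By the pigeonhole principle, the 12 colours are the holes; the chips drawn are the pigeons.
To avoid 9 of any one colour, the worst case takes at most 8 of each colour.
That gives 8 + 8 + 8 + 8 + 8 + 8 + 8 + 8 + 8 + 8 + 8 + 8 = 96 chips with no colour reaching 9.
The next chip forces some colour to 9, so 96 + 1 = 97.

97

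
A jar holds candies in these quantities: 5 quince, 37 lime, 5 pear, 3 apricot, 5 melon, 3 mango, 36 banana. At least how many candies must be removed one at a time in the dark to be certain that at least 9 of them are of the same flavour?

38

An adversary could hand out at most 8 candies per flavour (5 flavours run out sooner): 5 + 8 + 5 + 3 + 5 + 3 + 8 = 37 candies and still no flavour has 9.
One more candy lands in a flavour already at 8, so 38 draws are enough and 37 are not.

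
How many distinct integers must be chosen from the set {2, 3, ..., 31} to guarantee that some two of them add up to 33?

Two chosen integers sum to 33 exactly when both halves of some pair {x, 33−x} with 2 ≤ x ≤ 33−x ≤ 31 are chosen — 15 such pairs.
Every element belongs to one of those pairs, so the worst case picks one from each: 15 integers.
Pigeonhole: the 16th integer has to be the second member of some pair, so 15 + 1 = 16.

16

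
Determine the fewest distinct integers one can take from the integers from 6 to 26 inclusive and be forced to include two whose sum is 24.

Group the elements by complementary pair {x, 24−x}: {6,18}, {7,17}, {8,16}, …, giving 6 two-element pairs, the single value 12 (it cannot pair with itself since the integers are distinct), and 8 integers whose partner 24−x falls outside [6,26].
Treating each of those 15 groups as a pigeonhole, one can pick one integer per group — 15 integers — with no two summing to 24.
The 16th integer lands in an occupied pair, forcing a sum of 24.

16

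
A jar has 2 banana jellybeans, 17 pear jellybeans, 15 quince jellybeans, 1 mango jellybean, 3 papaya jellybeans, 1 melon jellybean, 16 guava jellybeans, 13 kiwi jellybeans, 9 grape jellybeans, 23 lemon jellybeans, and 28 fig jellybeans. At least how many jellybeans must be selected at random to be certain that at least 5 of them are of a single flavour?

The 11 flavours are the holes; the jellybeans drawn are the pigeons.
To avoid 5 of any one flavour, the worst case takes at most 4 of each flavour, or every jellybean of a flavour that has fewer than 4.
That gives 2 + 4 + 4 + 1 + 3 + 1 + 4 + 4 + 4 + 4 + 4 = 35 jellybeans with no flavour reaching 5.
The next jellybean forces some flavour to 5, so 35 + 1 = 36.

36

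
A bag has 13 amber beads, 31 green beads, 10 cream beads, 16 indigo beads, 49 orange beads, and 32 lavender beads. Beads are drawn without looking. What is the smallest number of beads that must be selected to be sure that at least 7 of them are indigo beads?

142

In the worst case for collecting indigo beads, every non-indigo bead comes out first.
There are 13 + 31 + 10 + 49 + 32 = 135 non-indigo beads altogether.
After those, each further bead must be indigo, so 135 + 7 = 142 draws guarantee 7 indigo beads.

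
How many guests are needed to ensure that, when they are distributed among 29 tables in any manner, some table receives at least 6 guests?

146

With 145 guests one could put exactly 5 in each of the 29 tables, and no table would reach 6.
Pigeonhole: one more guest must land in a table that already has 5, giving it 6.
So 29 × 5 + 1 = 146 guests are required.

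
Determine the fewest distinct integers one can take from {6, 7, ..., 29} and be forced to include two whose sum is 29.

16

Two chosen integers sum to 29 exactly when both halves of some pair {x, 29−x} with 6 ≤ x ≤ 29−x ≤ 23 are chosen — 9 such pairs.
The remaining 6 elements (those with no distinct partner in range) can never complete a 29-sum, so the worst case takes all of them and one from each pair: 6 + 9 = 15.
By the pigeonhole principle, the 16th integer has to be the second member of some pair, so 15 + 1 = 16.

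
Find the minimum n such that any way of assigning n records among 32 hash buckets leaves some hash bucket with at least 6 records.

With 160 records one could put exactly 5 in each of the 32 hash buckets, and no hash bucket would reach 6.
By the pigeonhole principle, one more record must land in a hash bucket that already has 5, giving it 6.
So 32 × 5 + 1 = 161 records are required.

161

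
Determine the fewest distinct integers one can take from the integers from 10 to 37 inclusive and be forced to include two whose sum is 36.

21

Group the elements by complementary pair {x, 36−x}: {10,26}, {11,25}, {12,24}, …, giving 8 two-element pairs, the single value 18 (it cannot pair with itself since the integers are distinct), and 11 integers whose partner 36−x falls outside [10,37].
Treating each of those 20 groups as a pigeonhole, one can pick one integer per group — 20 integers — with no two summing to 36.
The 21st integer lands in an occupied pair, forcing a sum of 36.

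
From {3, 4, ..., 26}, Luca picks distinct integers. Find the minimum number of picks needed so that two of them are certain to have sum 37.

A set avoiding the sum 37 can contain at most one of each pair {x, 37−x}, plus the 8 elements whose complement lies outside the range.
The integers 3, …, 18 (16 of them) are such a set: any two sum to at least 3+4 = 7 and at most 17+18 = 35 < 37.
Any 17th integer completes one of the 8 pairs, so 17 choices force a sum of 37.

17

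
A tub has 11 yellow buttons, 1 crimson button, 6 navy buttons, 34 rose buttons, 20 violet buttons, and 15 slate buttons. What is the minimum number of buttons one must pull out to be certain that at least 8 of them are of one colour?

An adversary could hand out at most 7 buttons per colour (crimson, navy run out sooner): 7 + 1 + 6 + 7 + 7 + 7 = 35 buttons and still no colour has 8.
Pigeonhole: one more button lands in a colour already at 7, so 36 draws are enough and 35 are not.

36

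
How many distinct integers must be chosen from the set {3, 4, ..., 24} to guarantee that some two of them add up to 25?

13

A set avoiding the sum 25 can contain at most one of each pair {x, 25−x}, plus the 2 elements whose complement lies outside the range.
The integers 13, …, 24 (12 of them) are such a set: any two sum to at least 13+14 = 27 > 25.
By pigeonhole, any 13th integer completes one of the 10 pairs, so 13 choices force a sum of 25.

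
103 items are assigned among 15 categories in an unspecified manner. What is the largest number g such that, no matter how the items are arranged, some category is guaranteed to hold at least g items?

7

By pigeonhole, the 15 categories are the holes and the 103 items are the pigeons.
If every category held at most 6 items, the total would be at most 15 × 6 = 90, which is less than 103.
So some category holds at least ⌈103/15⌉ = 7 items.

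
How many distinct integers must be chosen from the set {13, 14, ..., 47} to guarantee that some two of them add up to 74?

26

Two chosen integers sum to 74 exactly when both halves of some pair {x, 74−x} with 27 ≤ x ≤ 74−x ≤ 47 are chosen — 10 such pairs.
The remaining 15 elements (those with no distinct partner in range) can never complete a 74-sum, so the worst case takes all of them and one from each pair: 15 + 10 = 25.
By the pigeonhole principle, the 26th integer has to be the second member of some pair, so 25 + 1 = 26.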